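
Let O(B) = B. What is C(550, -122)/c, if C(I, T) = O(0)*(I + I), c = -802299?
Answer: 0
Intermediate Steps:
C(I, T) = 0 (C(I, T) = 0*(I + I) = 0*(2*I) = 0)
C(550, -122)/c = 0/(-802299) = 0*(-1/802299) = 0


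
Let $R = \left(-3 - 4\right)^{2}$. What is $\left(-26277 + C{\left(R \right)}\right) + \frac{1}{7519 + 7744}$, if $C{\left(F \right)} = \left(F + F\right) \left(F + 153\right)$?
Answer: $- \frac{98919502}{15263} \approx -6481.0$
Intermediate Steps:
$R = 49$ ($R = \left(-7\right)^{2} = 49$)
$C{\left(F \right)} = 2 F \left(153 + F\right)$
$\left(-26277 + C{\left(R \right)}\right) + \frac{1}{7519 + 7744} = \left(-26277 + 2 \cdot 49 \left(153 + 49\right)\right) + \frac{1}{7519 + 7744} = \left(-26277 + 2 \cdot 49 \cdot 202\right) + \frac{1}{15263} = \left(-26277 + 19796\right) + \frac{1}{15263} = -6481 + \frac{1}{15263} = - \frac{98919502}{15263}$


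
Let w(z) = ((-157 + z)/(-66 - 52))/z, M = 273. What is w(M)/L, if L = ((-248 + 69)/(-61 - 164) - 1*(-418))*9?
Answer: -1450/1517746503 ≈ -9.5536e-7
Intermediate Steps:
w(z) = (157/118 - z/118)/z (w(z) = ((-157 + z)/(-118))/z = ((-157 + z)*(-1/118))/z = (157/118 - z/118)/z)
L = 94229/25 (L = (-179/(-225) + 418)*9 = (-179*(-1/225) + 418)*9 = (179/225 + 418)*9 = (94229/225)*9 = 94229/25 ≈ 3769.2)
w(M)/L = ((1/118)*(157 - 1*273)/273)/(94229/25) = ((1/118)*(1/273)*(157 - 273))*(25/94229) = ((1/118)*(1/273)*(-116))*(25/94229) = -58/16107*25/94229 = -1450/1517746503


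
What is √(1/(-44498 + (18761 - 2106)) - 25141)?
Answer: 4*I*√1218132753522/27843 ≈ 158.56*I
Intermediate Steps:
√(1/(-44498 + (18761 - 2106)) - 25141) = √(1/(-44498 + 16655) - 25141) = √(1/(-27843) - 25141) = √(-1/27843 - 25141) = √(-700000864/27843) = 4*I*√1218132753522/27843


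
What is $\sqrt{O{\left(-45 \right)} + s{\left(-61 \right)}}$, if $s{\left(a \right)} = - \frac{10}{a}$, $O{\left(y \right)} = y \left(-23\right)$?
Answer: $\frac{\sqrt{3851845}}{61} \approx 32.174$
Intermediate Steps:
$O{\left(y \right)} = - 23 y$
$\sqrt{O{\left(-45 \right)} + s{\left(-61 \right)}} = \sqrt{\left(-23\right) \left(-45\right) - \frac{10}{-61}} = \sqrt{1035 - - \frac{10}{61}} = \sqrt{1035 + \frac{10}{61}} = \sqrt{\frac{63145}{61}} = \frac{\sqrt{3851845}}{61}$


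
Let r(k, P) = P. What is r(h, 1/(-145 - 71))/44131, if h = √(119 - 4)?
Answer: -1/9532296 ≈ -1.0491e-7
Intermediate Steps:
h = √115 ≈ 10.724
r(h, 1/(-145 - 71))/44131 = 1/(-145 - 71*44131) = (1/44131)/(-216) = -1/216*1/44131 = -1/9532296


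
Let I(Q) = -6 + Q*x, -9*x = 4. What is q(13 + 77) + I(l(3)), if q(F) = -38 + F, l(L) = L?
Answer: 134/3 ≈ 44.667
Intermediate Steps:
x = -4/9 (x = -⅑*4 = -4/9 ≈ -0.44444)
I(Q) = -6 - 4*Q/9 (I(Q) = -6 + Q*(-4/9) = -6 - 4*Q/9)
q(13 + 77) + I(l(3)) = (-38 + (13 + 77)) + (-6 - 4/9*3) = (-38 + 90) + (-6 - 4/3) = 52 - 22/3 = 134/3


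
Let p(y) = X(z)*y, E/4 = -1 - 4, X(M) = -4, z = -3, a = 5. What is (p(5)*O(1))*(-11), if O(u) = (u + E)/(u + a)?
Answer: -2090/3 ≈ -696.67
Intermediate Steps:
E = -20 (E = 4*(-1 - 4) = 4*(-5) = -20)
p(y) = -4*y
O(u) = (-20 + u)/(5 + u) (O(u) = (u - 20)/(u + 5) = (-20 + u)/(5 + u))
(p(5)*O(1))*(-11) = ((-4*5)*((-20 + 1)/(5 + 1)))*(-11) = -20*(-19)/6*(-11) = -10*(-19)/3*(-11) = -20*(-19/6)*(-11) = (190/3)*(-11) = -2090/3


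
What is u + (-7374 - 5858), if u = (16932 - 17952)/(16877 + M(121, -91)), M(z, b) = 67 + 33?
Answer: -74880228/5659 ≈ -13232.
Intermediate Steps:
M(z, b) = 100
u = -340/5659 (u = (16932 - 17952)/(16877 + 100) = -1020/16977 = -1020*1/16977 = -340/5659 ≈ -0.060081)
u + (-7374 - 5858) = -340/5659 + (-7374 - 5858) = -340/5659 - 13232 = -74880228/5659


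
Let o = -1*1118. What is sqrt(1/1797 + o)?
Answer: I*sqrt(3610253865)/1797 ≈ 33.437*I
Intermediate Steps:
o = -1118
sqrt(1/1797 + o) = sqrt(1/1797 - 1118) = sqrt(-2009045/1797) = I*sqrt(3610253865)/1797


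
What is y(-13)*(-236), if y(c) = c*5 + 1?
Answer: 15104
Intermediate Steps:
y(c) = 1 + 5*c (y(c) = 5*c + 1 = 1 + 5*c)
y(-13)*(-236) = (1 + 5*(-13))*(-236) = (1 - 65)*(-236) = -64*(-236) = 15104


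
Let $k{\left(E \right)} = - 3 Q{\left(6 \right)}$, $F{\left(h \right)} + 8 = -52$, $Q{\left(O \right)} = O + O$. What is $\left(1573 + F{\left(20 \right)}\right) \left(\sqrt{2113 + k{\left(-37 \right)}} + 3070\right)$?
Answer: $4644910 + 1513 \sqrt{2077} \approx 4.7139 \cdot 10^{6}$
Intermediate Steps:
$Q{\left(O \right)} = 2 O$
$F{\left(h \right)} = -60$ ($F{\left(h \right)} = -8 - 52 = -60$)
$k{\left(E \right)} = -36$ ($k{\left(E \right)} = - 3 \cdot 2 \cdot 6 = \left(-3\right) 12 = -36$)
$\left(1573 + F{\left(20 \right)}\right) \left(\sqrt{2113 + k{\left(-37 \right)}} + 3070\right) = \left(1573 - 60\right) \left(\sqrt{2113 - 36} + 3070\right) = 1513 \left(\sqrt{2077} + 3070\right) = 1513 \left(3070 + \sqrt{2077}\right) = 4644910 + 1513 \sqrt{2077}$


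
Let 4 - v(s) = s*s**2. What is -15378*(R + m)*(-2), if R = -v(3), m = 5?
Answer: 861168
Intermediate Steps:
v(s) = 4 - s**3 (v(s) = 4 - s*s**2 = 4 - s**3)
R = 23 (R = -(4 - 1*3**3) = -(4 - 1*27) = -(4 - 27) = -1*(-23) = 23)
-15378*(R + m)*(-2) = -15378*(23 + 5)*(-2) = -430584*(-2) = -15378*(-56) = 861168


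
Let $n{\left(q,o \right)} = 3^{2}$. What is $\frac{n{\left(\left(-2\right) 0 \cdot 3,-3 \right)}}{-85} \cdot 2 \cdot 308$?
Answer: $- \frac{5544}{85} \approx -65.224$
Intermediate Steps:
$n{\left(q,o \right)} = 9$
$\frac{n{\left(\left(-2\right) 0 \cdot 3,-3 \right)}}{-85} \cdot 2 \cdot 308 = \frac{9}{-85} \cdot 2 \cdot 308 = 9 \left(- \frac{1}{85}\right) 2 \cdot 308 = \left(- \frac{9}{85}\right) 2 \cdot 308 = \left(- \frac{18}{85}\right) 308 = - \frac{5544}{85}$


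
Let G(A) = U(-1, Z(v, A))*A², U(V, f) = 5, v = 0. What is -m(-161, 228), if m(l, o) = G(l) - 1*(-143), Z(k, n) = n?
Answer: -129748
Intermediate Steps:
G(A) = 5*A²
m(l, o) = 143 + 5*l² (m(l, o) = 5*l² - 1*(-143) = 5*l² + 143 = 143 + 5*l²)
-m(-161, 228) = -(143 + 5*(-161)²) = -(143 + 5*25921) = -(143 + 129605) = -1*129748 = -129748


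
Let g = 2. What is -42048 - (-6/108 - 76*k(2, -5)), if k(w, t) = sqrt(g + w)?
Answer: -754127/18 ≈ -41896.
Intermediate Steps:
k(w, t) = sqrt(2 + w)
-42048 - (-6/108 - 76*k(2, -5)) = -42048 - (-6/108 - 76*sqrt(2 + 2)) = -42048 - (-6*1/108 - 76*sqrt(4)) = -42048 - (-1/18 - 76*2) = -42048 - (-1/18 - 152) = -42048 - 1*(-2737/18) = -42048 + 2737/18 = -754127/18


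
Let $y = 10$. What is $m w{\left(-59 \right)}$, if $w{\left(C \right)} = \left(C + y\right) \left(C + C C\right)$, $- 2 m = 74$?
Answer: $6204086$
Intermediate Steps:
$m = -37$ ($m = \left(- \frac{1}{2}\right) 74 = -37$)
$w{\left(C \right)} = \left(10 + C\right) \left(C + C^{2}\right)$ ($w{\left(C \right)} = \left(C + 10\right) \left(C + C C\right) = \left(10 + C\right) \left(C + C^{2}\right)$)
$m w{\left(-59 \right)} = - 37 \left(- 59 \left(10 + \left(-59\right)^{2} + 11 \left(-59\right)\right)\right) = - 37 \left(- 59 \left(10 + 3481 - 649\right)\right) = - 37 \left(\left(-59\right) 2842\right) = \left(-37\right) \left(-167678\right) = 6204086$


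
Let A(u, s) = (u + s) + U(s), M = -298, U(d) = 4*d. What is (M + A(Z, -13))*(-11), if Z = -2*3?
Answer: 4059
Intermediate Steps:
Z = -6
A(u, s) = u + 5*s (A(u, s) = (u + s) + 4*s = (s + u) + 4*s = u + 5*s)
(M + A(Z, -13))*(-11) = (-298 + (-6 + 5*(-13)))*(-11) = (-298 + (-6 - 65))*(-11) = (-298 - 71)*(-11) = -369*(-11) = 4059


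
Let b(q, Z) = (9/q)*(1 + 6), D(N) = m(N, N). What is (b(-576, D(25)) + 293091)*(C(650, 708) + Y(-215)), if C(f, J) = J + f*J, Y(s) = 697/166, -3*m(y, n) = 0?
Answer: 1435187308559225/10624 ≈ 1.3509e+11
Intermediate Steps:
m(y, n) = 0 (m(y, n) = -⅓*0 = 0)
D(N) = 0
b(q, Z) = 63/q (b(q, Z) = (9/q)*7 = 63/q)
Y(s) = 697/166 (Y(s) = 697*(1/166) = 697/166)
C(f, J) = J + J*f
(b(-576, D(25)) + 293091)*(C(650, 708) + Y(-215)) = (63/(-576) + 293091)*(708*(1 + 650) + 697/166) = (63*(-1/576) + 293091)*(708*651 + 697/166) = (-7/64 + 293091)*(460908 + 697/166) = (18757817/64)*(76511425/166) = 1435187308559225/10624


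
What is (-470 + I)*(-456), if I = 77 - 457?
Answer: 387600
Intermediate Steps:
I = -380
(-470 + I)*(-456) = (-470 - 380)*(-456) = -850*(-456) = 387600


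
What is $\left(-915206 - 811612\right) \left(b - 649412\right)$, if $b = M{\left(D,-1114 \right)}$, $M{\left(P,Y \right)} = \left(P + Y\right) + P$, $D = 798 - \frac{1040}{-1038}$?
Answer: $\frac{193860434189780}{173} \approx 1.1206 \cdot 10^{12}$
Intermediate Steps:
$D = \frac{414682}{519}$ ($D = 798 - - \frac{520}{519} = 798 + \frac{520}{519} = \frac{414682}{519} \approx 799.0$)
$M{\left(P,Y \right)} = Y + 2 P$
$b = \frac{251198}{519}$ ($b = -1114 + 2 \cdot \frac{414682}{519} = -1114 + \frac{829364}{519} = \frac{251198}{519} \approx 484.0$)
$\left(-915206 - 811612\right) \left(b - 649412\right) = \left(-915206 - 811612\right) \left(\frac{251198}{519} - 649412\right) = \left(-1726818\right) \left(- \frac{336793630}{519}\right) = \frac{193860434189780}{173}$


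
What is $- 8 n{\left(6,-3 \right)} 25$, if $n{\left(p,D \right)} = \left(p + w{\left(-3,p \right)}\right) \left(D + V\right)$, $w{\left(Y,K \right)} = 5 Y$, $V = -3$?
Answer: $-10800$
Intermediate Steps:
$n{\left(p,D \right)} = \left(-15 + p\right) \left(-3 + D\right)$ ($n{\left(p,D \right)} = \left(p + 5 \left(-3\right)\right) \left(D - 3\right) = \left(p - 15\right) \left(-3 + D\right) = \left(-15 + p\right) \left(-3 + D\right)$)
$- 8 n{\left(6,-3 \right)} 25 = - 8 \left(45 - -45 - 18 - 18\right) 25 = - 8 \left(45 + 45 - 18 - 18\right) 25 = \left(-8\right) 54 \cdot 25 = \left(-432\right) 25 = -10800$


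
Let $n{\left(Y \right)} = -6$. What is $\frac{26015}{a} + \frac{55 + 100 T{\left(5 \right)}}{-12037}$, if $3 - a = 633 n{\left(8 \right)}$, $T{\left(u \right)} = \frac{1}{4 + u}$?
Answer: $\frac{938673800}{137257911} \approx 6.8388$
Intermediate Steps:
$a = 3801$ ($a = 3 - 633 \left(-6\right) = 3 - -3798 = 3 + 3798 = 3801$)
$\frac{26015}{a} + \frac{55 + 100 T{\left(5 \right)}}{-12037} = \frac{26015}{3801} + \frac{55 + \frac{100}{4 + 5}}{-12037} = 26015 \cdot \frac{1}{3801} + \left(55 + \frac{100}{9}\right) \left(- \frac{1}{12037}\right) = \frac{26015}{3801} + \left(55 + 100 \cdot \frac{1}{9}\right) \left(- \frac{1}{12037}\right) = \frac{26015}{3801} + \left(55 + \frac{100}{9}\right) \left(- \frac{1}{12037}\right) = \frac{26015}{3801} + \frac{595}{9} \left(- \frac{1}{12037}\right) = \frac{26015}{3801} - \frac{595}{108333} = \frac{938673800}{137257911}$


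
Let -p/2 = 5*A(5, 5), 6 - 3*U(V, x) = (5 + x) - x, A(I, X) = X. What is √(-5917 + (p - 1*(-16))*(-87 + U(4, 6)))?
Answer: I*√26733/3 ≈ 54.501*I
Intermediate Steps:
U(V, x) = ⅓ (U(V, x) = 2 - ((5 + x) - x)/3 = 2 - ⅓*5 = 2 - 5/3 = ⅓)
p = -50 (p = -10*5 = -2*25 = -50)
√(-5917 + (p - 1*(-16))*(-87 + U(4, 6))) = √(-5917 + (-50 - 1*(-16))*(-87 + ⅓)) = √(-5917 + (-50 + 16)*(-260/3)) = √(-5917 - 34*(-260/3)) = √(-5917 + 8840/3) = √(-8911/3) = I*√26733/3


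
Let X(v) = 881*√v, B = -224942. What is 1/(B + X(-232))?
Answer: -112471/25389486358 - 881*I*√58/25389486358 ≈ -4.4298e-6 - 2.6426e-7*I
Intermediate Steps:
1/(B + X(-232)) = 1/(-224942 + 881*√(-232)) = 1/(-224942 + 881*(2*I*√58)) = 1/(-224942 + 1762*I*√58)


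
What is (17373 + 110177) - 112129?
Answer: 15421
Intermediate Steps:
(17373 + 110177) - 112129 = 127550 - 112129 = 15421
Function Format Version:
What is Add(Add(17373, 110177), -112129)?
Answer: 15421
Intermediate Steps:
Add(Add(17373, 110177), -112129) = Add(127550, -112129) = 15421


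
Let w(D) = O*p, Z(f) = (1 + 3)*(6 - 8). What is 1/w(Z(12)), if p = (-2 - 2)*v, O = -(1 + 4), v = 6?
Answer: 1/120 ≈ 0.0083333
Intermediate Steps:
Z(f) = -8 (Z(f) = 4*(-2) = -8)
O = -5 (O = -1*5 = -5)
p = -24 (p = (-2 - 2)*6 = -4*6 = -24)
w(D) = 120 (w(D) = -5*(-24) = 120)
1/w(Z(12)) = 1/120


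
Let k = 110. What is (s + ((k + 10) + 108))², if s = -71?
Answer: 24649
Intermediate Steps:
(s + ((k + 10) + 108))² = (-71 + ((110 + 10) + 108))² = (-71 + (120 + 108))² = (-71 + 228)² = 157² = 24649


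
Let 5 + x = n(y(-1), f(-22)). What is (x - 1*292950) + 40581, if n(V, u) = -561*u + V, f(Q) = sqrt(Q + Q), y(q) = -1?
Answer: -252375 - 1122*I*sqrt(11) ≈ -2.5238e+5 - 3721.3*I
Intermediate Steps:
f(Q) = sqrt(2)*sqrt(Q) (f(Q) = sqrt(2*Q) = sqrt(2)*sqrt(Q))
n(V, u) = V - 561*u
x = -6 - 1122*I*sqrt(11) (x = -5 + (-1 - 561*sqrt(2)*sqrt(-22)) = -5 + (-1 - 561*sqrt(2)*I*sqrt(22)) = -5 + (-1 - 1122*I*sqrt(11)) = -6 - 1122*I*sqrt(11) ≈ -6.0 - 3721.3*I)
(x - 1*292950) + 40581 = ((-6 - 1122*I*sqrt(11)) - 1*292950) + 40581 = ((-6 - 1122*I*sqrt(11)) - 292950) + 40581 = (-292956 - 1122*I*sqrt(11)) + 40581 = -252375 - 1122*I*sqrt(11)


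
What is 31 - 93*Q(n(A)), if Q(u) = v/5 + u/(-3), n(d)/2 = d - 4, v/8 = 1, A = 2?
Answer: -1209/5 ≈ -241.80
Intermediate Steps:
v = 8 (v = 8*1 = 8)
n(d) = -8 + 2*d (n(d) = 2*(d - 4) = 2*(-4 + d) = -8 + 2*d)
Q(u) = 8/5 - u/3 (Q(u) = 8/5 + u/(-3) = 8*(1/5) + u*(-1/3) = 8/5 - u/3)
31 - 93*Q(n(A)) = 31 - 93*(8/5 - (-8 + 2*2)/3) = 31 - 93*(8/5 - (-8 + 4)/3) = 31 - 93*(8/5 - 1/3*(-4)) = 31 - 93*(8/5 + 4/3) = 31 - 93*44/15 = 31 - 1364/5 = -1209/5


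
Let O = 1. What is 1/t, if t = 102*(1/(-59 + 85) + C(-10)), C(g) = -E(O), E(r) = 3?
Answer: -13/3927 ≈ -0.0033104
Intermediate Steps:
C(g) = -3 (C(g) = -1*3 = -3)
t = -3927/13 (t = 102*(1/(-59 + 85) - 3) = 102*(1/26 - 3) = 102*(-77/26) = -3927/13 ≈ -302.08)
1/t = 1/(-3927/13) = -13/3927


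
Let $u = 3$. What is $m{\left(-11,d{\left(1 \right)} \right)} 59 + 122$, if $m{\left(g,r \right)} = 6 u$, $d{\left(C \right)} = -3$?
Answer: $1184$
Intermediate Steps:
$m{\left(g,r \right)} = 18$ ($m{\left(g,r \right)} = 6 \cdot 3 = 18$)
$m{\left(-11,d{\left(1 \right)} \right)} 59 + 122 = 18 \cdot 59 + 122 = 1062 + 122 = 1184$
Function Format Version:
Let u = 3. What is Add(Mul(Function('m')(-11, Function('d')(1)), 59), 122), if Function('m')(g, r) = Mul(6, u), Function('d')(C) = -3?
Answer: 1184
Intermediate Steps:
Function('m')(g, r) = 18 (Function('m')(g, r) = Mul(6, 3) = 18)
Add(Mul(Function('m')(-11, Function('d')(1)), 59), 122) = Add(Mul(18, 59), 122) = Add(1062, 122) = 1184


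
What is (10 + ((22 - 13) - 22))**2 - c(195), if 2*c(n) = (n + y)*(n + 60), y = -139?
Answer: -7131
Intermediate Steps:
c(n) = (-139 + n)*(60 + n)/2 (c(n) = ((n - 139)*(n + 60))/2 = ((-139 + n)*(60 + n))/2 = (-139 + n)*(60 + n)/2)
(10 + ((22 - 13) - 22))**2 - c(195) = (10 + ((22 - 13) - 22))**2 - (-4170 + (1/2)*195**2 - 79/2*195) = (10 + (9 - 22))**2 - (-4170 + (1/2)*38025 - 15405/2) = (10 - 13)**2 - (-4170 + 38025/2 - 15405/2) = (-3)**2 - 1*7140 = 9 - 7140 = -7131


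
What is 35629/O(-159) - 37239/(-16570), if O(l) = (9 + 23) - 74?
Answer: -147202123/173985 ≈ -846.06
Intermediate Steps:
O(l) = -42 (O(l) = 32 - 74 = -42)
35629/O(-159) - 37239/(-16570) = 35629/(-42) - 37239/(-16570) = 35629*(-1/42) - 37239*(-1/16570) = -35629/42 + 37239/16570 = -147202123/173985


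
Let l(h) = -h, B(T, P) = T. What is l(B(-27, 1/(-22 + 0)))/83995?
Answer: 27/83995 ≈ 0.00032145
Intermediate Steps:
l(B(-27, 1/(-22 + 0)))/83995 = -1*(-27)/83995 = 27*(1/83995) = 27/83995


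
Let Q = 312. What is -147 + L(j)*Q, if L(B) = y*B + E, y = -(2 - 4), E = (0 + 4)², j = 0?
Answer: 4845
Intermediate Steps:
E = 16 (E = 4² = 16)
y = 2 (y = -1*(-2) = 2)
L(B) = 16 + 2*B (L(B) = 2*B + 16 = 16 + 2*B)
-147 + L(j)*Q = -147 + (16 + 2*0)*312 = -147 + (16 + 0)*312 = -147 + 16*312 = -147 + 4992 = 4845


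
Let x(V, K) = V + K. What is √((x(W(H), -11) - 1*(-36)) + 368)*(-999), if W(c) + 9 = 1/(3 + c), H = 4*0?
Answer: -333*√3459 ≈ -19585.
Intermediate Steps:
H = 0
W(c) = -9 + 1/(3 + c)
x(V, K) = K + V
√((x(W(H), -11) - 1*(-36)) + 368)*(-999) = √(((-11 + (-26 - 9*0)/(3 + 0)) - 1*(-36)) + 368)*(-999) = √(((-11 + (-26 + 0)/3) + 36) + 368)*(-999) = √(((-11 + (⅓)*(-26)) + 36) + 368)*(-999) = √(((-11 - 26/3) + 36) + 368)*(-999) = √((-59/3 + 36) + 368)*(-999) = √(49/3 + 368)*(-999) = √(1153/3)*(-999) = (√3459/3)*(-999) = -333*√3459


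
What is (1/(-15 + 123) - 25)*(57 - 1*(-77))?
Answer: -180833/54 ≈ -3348.8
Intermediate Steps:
(1/(-15 + 123) - 25)*(57 - 1*(-77)) = (1/108 - 25)*(57 + 77) = (1/108 - 25)*134 = -2699/108*134 = -180833/54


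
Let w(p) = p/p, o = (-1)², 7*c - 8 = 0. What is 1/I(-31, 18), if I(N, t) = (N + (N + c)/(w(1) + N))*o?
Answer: -210/6301 ≈ -0.033328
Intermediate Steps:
c = 8/7 (c = 8/7 + (⅐)*0 = 8/7 + 0 = 8/7 ≈ 1.1429)
o = 1
w(p) = 1
I(N, t) = N + (8/7 + N)/(1 + N) (I(N, t) = (N + (N + 8/7)/(1 + N))*1 = (N + (8/7 + N)/(1 + N))*1 = N + (8/7 + N)/(1 + N))
1/I(-31, 18) = 1/((8/7 + (-31)² + 2*(-31))/(1 - 31)) = 1/((8/7 + 961 - 62)/(-30)) = 1/(-1/30*6301/7) = 1/(-6301/210) = -210/6301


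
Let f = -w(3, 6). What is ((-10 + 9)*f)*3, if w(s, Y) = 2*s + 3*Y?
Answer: 72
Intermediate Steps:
f = -24 (f = -(2*3 + 3*6) = -(6 + 18) = -1*24 = -24)
((-10 + 9)*f)*3 = ((-10 + 9)*(-24))*3 = -1*(-24)*3 = 24*3 = 72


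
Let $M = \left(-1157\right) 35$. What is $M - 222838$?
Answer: $-263333$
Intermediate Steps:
$M = -40495$
$M - 222838 = -40495 - 222838 = -263333$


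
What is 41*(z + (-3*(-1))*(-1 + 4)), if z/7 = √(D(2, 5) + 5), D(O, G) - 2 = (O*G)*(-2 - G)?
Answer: 369 + 861*I*√7 ≈ 369.0 + 2278.0*I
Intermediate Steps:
D(O, G) = 2 + G*O*(-2 - G) (D(O, G) = 2 + (O*G)*(-2 - G) = 2 + (G*O)*(-2 - G) = 2 + G*O*(-2 - G))
z = 21*I*√7 (z = 7*√((2 - 1*2*5² - 2*5*2) + 5) = 7*√((2 - 1*2*25 - 20) + 5) = 7*√((2 - 50 - 20) + 5) = 7*√(-68 + 5) = 7*√(-63) = 7*(3*I*√7) = 21*I*√7 ≈ 55.561*I)
41*(z + (-3*(-1))*(-1 + 4)) = 41*(21*I*√7 + (-3*(-1))*(-1 + 4)) = 41*(21*I*√7 + 3*3) = 41*(21*I*√7 + 9) = 41*(9 + 21*I*√7) = 369 + 861*I*√7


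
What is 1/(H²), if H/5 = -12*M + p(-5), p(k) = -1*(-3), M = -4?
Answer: 1/65025 ≈ 1.5379e-5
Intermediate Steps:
p(k) = 3
H = 255 (H = 5*(-12*(-4) + 3) = 5*(48 + 3) = 5*51 = 255)
1/(H²) = 1/(255²) = 1/65025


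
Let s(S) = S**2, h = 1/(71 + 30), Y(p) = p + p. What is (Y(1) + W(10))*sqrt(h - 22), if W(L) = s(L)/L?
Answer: 12*I*sqrt(224321)/101 ≈ 56.272*I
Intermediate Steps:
Y(p) = 2*p
h = 1/101 ≈ 0.0099010
W(L) = L (W(L) = L**2/L = L)
(Y(1) + W(10))*sqrt(h - 22) = (2*1 + 10)*sqrt(1/101 - 22) = (2 + 10)*sqrt(-2221/101) = 12*(I*sqrt(224321)/101) = 12*I*sqrt(224321)/101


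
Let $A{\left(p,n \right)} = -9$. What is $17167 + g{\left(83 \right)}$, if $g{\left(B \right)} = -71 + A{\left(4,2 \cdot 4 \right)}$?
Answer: $17087$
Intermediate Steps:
$g{\left(B \right)} = -80$ ($g{\left(B \right)} = -71 - 9 = -80$)
$17167 + g{\left(83 \right)} = 17167 - 80 = 17087$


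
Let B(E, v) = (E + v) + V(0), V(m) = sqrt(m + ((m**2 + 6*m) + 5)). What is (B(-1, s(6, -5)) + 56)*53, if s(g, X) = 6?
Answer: 3233 + 53*sqrt(5) ≈ 3351.5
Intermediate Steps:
V(m) = sqrt(5 + m**2 + 7*m) (V(m) = sqrt(m + (5 + m**2 + 6*m)) = sqrt(5 + m**2 + 7*m))
B(E, v) = E + v + sqrt(5) (B(E, v) = (E + v) + sqrt(5 + 0**2 + 7*0) = (E + v) + sqrt(5 + 0 + 0) = (E + v) + sqrt(5) = E + v + sqrt(5))
(B(-1, s(6, -5)) + 56)*53 = ((-1 + 6 + sqrt(5)) + 56)*53 = ((5 + sqrt(5)) + 56)*53 = (61 + sqrt(5))*53 = 3233 + 53*sqrt(5)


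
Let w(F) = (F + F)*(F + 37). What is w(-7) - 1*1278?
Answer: -1698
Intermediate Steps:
w(F) = 2*F*(37 + F) (w(F) = (2*F)*(37 + F) = 2*F*(37 + F))
w(-7) - 1*1278 = 2*(-7)*(37 - 7) - 1*1278 = 2*(-7)*30 - 1278 = -420 - 1278 = -1698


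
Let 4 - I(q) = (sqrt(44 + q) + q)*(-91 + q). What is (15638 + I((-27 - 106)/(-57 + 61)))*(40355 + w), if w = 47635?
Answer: 8102603145/8 + 21865515*sqrt(43)/4 ≈ 1.0487e+9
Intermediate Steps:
I(q) = 4 - (-91 + q)*(q + sqrt(44 + q)) (I(q) = 4 - (sqrt(44 + q) + q)*(-91 + q) = 4 - (q + sqrt(44 + q))*(-91 + q) = 4 - (-91 + q)*(q + sqrt(44 + q)))
(15638 + I((-27 - 106)/(-57 + 61)))*(40355 + w) = (15638 + (4 - ((-27 - 106)/(-57 + 61))**2 + 91*((-27 - 106)/(-57 + 61)) + 91*sqrt(44 + (-27 - 106)/(-57 + 61)) - (-27 - 106)/(-57 + 61)*sqrt(44 + (-27 - 106)/(-57 + 61))))*(40355 + 47635) = (15638 + (4 - (-133/4)**2 + 91*(-133/4) + 91*sqrt(44 - 133/4) - (-133/4)*sqrt(44 - 133/4)))*87990 = (15638 + (4 - (-133*1/4)**2 + 91*(-133*1/4) + 91*sqrt(44 - 133*1/4) - (-133*1/4)*sqrt(44 - 133*1/4)))*87990 = (15638 + (4 - (-133/4)**2 + 91*(-133/4) + 91*sqrt(44 - 133/4) - 1*(-133/4)*sqrt(44 - 133/4)))*87990 = (15638 + (4 - 1*17689/16 - 12103/4 + 91*sqrt(43/4) - 1*(-133/4)*sqrt(43/4)))*87990 = (15638 + (4 - 17689/16 - 12103/4 + 91*(sqrt(43)/2) - 1*(-133/4)*sqrt(43)/2))*87990 = (15638 + (4 - 17689/16 - 12103/4 + 91*sqrt(43)/2 + 133*sqrt(43)/8))*87990 = (15638 + (-66037/16 + 497*sqrt(43)/8))*87990 = (184171/16 + 497*sqrt(43)/8)*87990 = 8102603145/8 + 21865515*sqrt(43)/4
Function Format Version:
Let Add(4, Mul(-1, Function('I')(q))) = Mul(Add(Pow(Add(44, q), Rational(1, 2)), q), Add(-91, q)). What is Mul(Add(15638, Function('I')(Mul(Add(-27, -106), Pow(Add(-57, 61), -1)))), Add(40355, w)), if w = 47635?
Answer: Add(Rational(8102603145, 8), Mul(Rational(21865515, 4), Pow(43, Rational(1, 2)))) ≈ 1.0487e+9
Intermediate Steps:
Function('I')(q) = Add(4, Mul(-1, Add(-91, q), Add(q, Pow(Add(44, q), Rational(1, 2))))) (Function('I')(q) = Add(4, Mul(-1, Mul(Add(Pow(Add(44, q), Rational(1, 2)), q), Add(-91, q)))) = Add(4, Mul(-1, Mul(Add(q, Pow(Add(44, q), Rational(1, 2))), Add(-91, q)))) = Add(4, Mul(-1, Mul(Add(-91, q), Add(q, Pow(Add(44, q), Rational(1, 2)))))) = Add(4, Mul(-1, Add(-91, q), Add(q, Pow(Add(44, q), Rational(1, 2))))))
Mul(Add(15638, Function('I')(Mul(Add(-27, -106), Pow(Add(-57, 61), -1)))), Add(40355, w)) = Mul(Add(15638, Add(4, Mul(-1, Pow(Mul(Add(-27, -106), Pow(Add(-57, 61), -1)), 2)), Mul(91, Mul(Add(-27, -106), Pow(Add(-57, 61), -1))), Mul(91, Pow(Add(44, Mul(Add(-27, -106), Pow(Add(-57, 61), -1))), Rational(1, 2))), Mul(-1, Mul(Add(-27, -106), Pow(Add(-57, 61), -1)), Pow(Add(44, Mul(Add(-27, -106), Pow(Add(-57, 61), -1))), Rational(1, 2))))), Add(40355, 47635)) = Mul(Add(15638, Add(4, Mul(-1, Pow(Mul(-133, Pow(4, -1)), 2)), Mul(91, Mul(-133, Pow(4, -1))), Mul(91, Pow(Add(44, Mul(-133, Pow(4, -1))), Rational(1, 2))), Mul(-1, Mul(-133, Pow(4, -1)), Pow(Add(44, Mul(-133, Pow(4, -1))), Rational(1, 2))))), 87990) = Mul(Add(15638, Add(4, Mul(-1, Pow(Mul(-133, Rational(1, 4)), 2)), Mul(91, Mul(-133, Rational(1, 4))), Mul(91, Pow(Add(44, Mul(-133, Rational(1, 4))), Rational(1, 2))), Mul(-1, Mul(-133, Rational(1, 4)), Pow(Add(44, Mul(-133, Rational(1, 4))), Rational(1, 2))))), 87990) = Mul(Add(15638, Add(4, Mul(-1, Pow(Rational(-133, 4), 2)), Mul(91, Rational(-133, 4)), Mul(91, Pow(Add(44, Rational(-133, 4)), Rational(1, 2))), Mul(-1, Rational(-133, 4), Pow(Add(44, Rational(-133, 4)), Rational(1, 2))))), 87990) = Mul(Add(15638, Add(4, Mul(-1, Rational(17689, 16)), Rational(-12103, 4), Mul(91, Pow(Rational(43, 4), Rational(1, 2))), Mul(-1, Rational(-133, 4), Pow(Rational(43, 4), Rational(1, 2))))), 87990) = Mul(Add(15638, Add(4, Rational(-17689, 16), Rational(-12103, 4), Mul(91, Mul(Rational(1, 2), Pow(43, Rational(1, 2)))), Mul(-1, Rational(-133, 4), Mul(Rational(1, 2), Pow(43, Rational(1, 2)))))), 87990) = Mul(Add(15638, Add(4, Rational(-17689, 16), Rational(-12103, 4), Mul(Rational(91, 2), Pow(43, Rational(1, 2))), Mul(Rational(133, 8), Pow(43, Rational(1, 2))))), 87990) = Mul(Add(15638, Add(Rational(-66037, 16), Mul(Rational(497, 8), Pow(43, Rational(1, 2))))), 87990) = Mul(Add(Rational(184171, 16), Mul(Rational(497, 8), Pow(43, Rational(1, 2)))), 87990) = Add(Rational(8102603145, 8), Mul(Rational(21865515, 4), Pow(43, Rational(1, 2))))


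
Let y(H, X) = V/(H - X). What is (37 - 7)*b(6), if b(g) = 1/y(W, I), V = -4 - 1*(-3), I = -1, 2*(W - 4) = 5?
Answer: -225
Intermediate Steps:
W = 13/2 (W = 4 + (½)*5 = 4 + 5/2 = 13/2 ≈ 6.5000)
V = -1 (V = -4 + 3 = -1)
y(H, X) = -1/(H - X)
b(g) = -15/2 (b(g) = 1/(-1/(13/2 - 1*(-1))) = 1/(-1/(13/2 + 1)) = 1/(-1/15/2) = 1/(-1*2/15) = 1/(-2/15) = -15/2)
(37 - 7)*b(6) = (37 - 7)*(-15/2) = 30*(-15/2) = -225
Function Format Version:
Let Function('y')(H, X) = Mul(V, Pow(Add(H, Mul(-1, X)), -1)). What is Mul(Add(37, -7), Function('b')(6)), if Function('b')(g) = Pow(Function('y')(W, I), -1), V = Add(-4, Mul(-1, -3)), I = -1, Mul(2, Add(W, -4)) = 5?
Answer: -225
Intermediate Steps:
W = Rational(13, 2) (W = Add(4, Mul(Rational(1, 2), 5)) = Add(4, Rational(5, 2)) = Rational(13, 2) ≈ 6.5000)
V = -1 (V = Add(-4, 3) = -1)
Function('y')(H, X) = Mul(-1, Pow(Add(H, Mul(-1, X)), -1))
Function('b')(g) = Rational(-15, 2) (Function('b')(g) = Pow(Mul(-1, Pow(Add(Rational(13, 2), Mul(-1, -1)), -1)), -1) = Pow(Mul(-1, Pow(Add(Rational(13, 2), 1), -1)), -1) = Pow(Mul(-1, Pow(Rational(15, 2), -1)), -1) = Pow(Mul(-1, Rational(2, 15)), -1) = Pow(Rational(-2, 15), -1) = Rational(-15, 2))
Mul(Add(37, -7), Function('b')(6)) = Mul(Add(37, -7), Rational(-15, 2)) = Mul(30, Rational(-15, 2)) = -225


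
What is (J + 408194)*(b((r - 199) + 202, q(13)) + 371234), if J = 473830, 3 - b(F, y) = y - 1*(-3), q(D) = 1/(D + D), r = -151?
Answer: 327437263692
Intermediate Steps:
q(D) = 1/(2*D)
b(F, y) = -y (b(F, y) = 3 - (y - 1*(-3)) = 3 - (y + 3) = 3 - (3 + y) = 3 + (-3 - y) = -y)
(J + 408194)*(b((r - 199) + 202, q(13)) + 371234) = (473830 + 408194)*(-1/(2*13) + 371234) = 882024*(-1/(2*13) + 371234) = 882024*(-1*1/26 + 371234) = 882024*(-1/26 + 371234) = 882024*(9652083/26) = 327437263692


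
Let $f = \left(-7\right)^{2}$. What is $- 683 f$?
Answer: $-33467$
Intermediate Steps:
$f = 49$
$- 683 f = \left(-683\right) 49 = -33467$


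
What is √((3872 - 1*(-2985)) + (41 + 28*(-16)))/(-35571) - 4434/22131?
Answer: -1478/7377 - 5*√258/35571 ≈ -0.20261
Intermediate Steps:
√((3872 - 1*(-2985)) + (41 + 28*(-16)))/(-35571) - 4434/22131 = √((3872 + 2985) + (41 - 448))*(-1/35571) - 4434*1/22131 = √(6857 - 407)*(-1/35571) - 1478/7377 = √6450*(-1/35571) - 1478/7377 = (5*√258)*(-1/35571) - 1478/7377 = -5*√258/35571 - 1478/7377 = -1478/7377 - 5*√258/35571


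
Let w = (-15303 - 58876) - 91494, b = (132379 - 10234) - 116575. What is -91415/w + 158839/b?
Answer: 26824515197/922798610 ≈ 29.069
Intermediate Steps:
b = 5570 (b = 122145 - 116575 = 5570)
w = -165673 (w = -74179 - 91494 = -165673)
-91415/w + 158839/b = -91415/(-165673) + 158839/5570 = -91415*(-1/165673) + 158839*(1/5570) = 91415/165673 + 158839/5570 = 26824515197/922798610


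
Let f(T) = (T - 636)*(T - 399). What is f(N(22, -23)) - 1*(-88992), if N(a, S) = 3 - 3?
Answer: 342756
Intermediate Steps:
N(a, S) = 0
f(T) = (-636 + T)*(-399 + T)
f(N(22, -23)) - 1*(-88992) = (253764 + 0**2 - 1035*0) - 1*(-88992) = (253764 + 0 + 0) + 88992 = 253764 + 88992 = 342756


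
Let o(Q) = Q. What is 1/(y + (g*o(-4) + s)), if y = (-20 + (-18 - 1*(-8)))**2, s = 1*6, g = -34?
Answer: 1/1042 ≈ 0.00095969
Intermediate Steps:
s = 6
y = 900 (y = (-20 + (-18 + 8))**2 = (-20 - 10)**2 = (-30)**2 = 900)
1/(y + (g*o(-4) + s)) = 1/(900 + (-34*(-4) + 6)) = 1/(900 + (136 + 6)) = 1/(900 + 142) = 1/1042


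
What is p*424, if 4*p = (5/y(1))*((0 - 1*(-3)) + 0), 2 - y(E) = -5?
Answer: 1590/7 ≈ 227.14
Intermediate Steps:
y(E) = 7 (y(E) = 2 - 1*(-5) = 2 + 5 = 7)
p = 15/28 (p = ((5/7)*((0 - 1*(-3)) + 0))/4 = ((5*(⅐))*((0 + 3) + 0))/4 = (5*(3 + 0)/7)/4 = ((5/7)*3)/4 = (¼)*(15/7) = 15/28 ≈ 0.53571)
p*424 = (15/28)*424 = 1590/7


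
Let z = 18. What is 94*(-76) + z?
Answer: -7126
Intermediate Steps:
94*(-76) + z = 94*(-76) + 18 = -7144 + 18 = -7126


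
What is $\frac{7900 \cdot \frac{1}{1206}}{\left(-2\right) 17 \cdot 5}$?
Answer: $- \frac{395}{10251} \approx -0.038533$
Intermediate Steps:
$\frac{7900 \cdot \frac{1}{1206}}{\left(-2\right) 17 \cdot 5} = \frac{7900 \cdot \frac{1}{1206}}{\left(-34\right) 5} = \frac{3950}{603 \left(-170\right)} = \frac{3950}{603} \left(- \frac{1}{170}\right) = - \frac{395}{10251}$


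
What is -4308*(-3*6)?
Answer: 77544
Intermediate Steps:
-4308*(-3*6) = -(-77544) = -4308*(-18) = 77544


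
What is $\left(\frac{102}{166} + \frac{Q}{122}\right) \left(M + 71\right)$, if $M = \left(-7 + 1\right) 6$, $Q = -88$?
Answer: $- \frac{18935}{5063} \approx -3.7399$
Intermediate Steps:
$M = -36$ ($M = \left(-6\right) 6 = -36$)
$\left(\frac{102}{166} + \frac{Q}{122}\right) \left(M + 71\right) = \left(\frac{102}{166} - \frac{88}{122}\right) \left(-36 + 71\right) = \left(102 \cdot \frac{1}{166} - \frac{44}{61}\right) 35 = \left(\frac{51}{83} - \frac{44}{61}\right) 35 = \left(- \frac{541}{5063}\right) 35 = - \frac{18935}{5063}$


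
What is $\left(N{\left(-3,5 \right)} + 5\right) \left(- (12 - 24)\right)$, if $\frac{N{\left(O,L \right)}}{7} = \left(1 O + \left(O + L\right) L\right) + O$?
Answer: $396$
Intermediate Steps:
$N{\left(O,L \right)} = 14 O + 7 L \left(L + O\right)$ ($N{\left(O,L \right)} = 7 \left(\left(1 O + \left(O + L\right) L\right) + O\right) = 7 \left(\left(O + \left(L + O\right) L\right) + O\right) = 7 \left(\left(O + L \left(L + O\right)\right) + O\right) = 7 \left(2 O + L \left(L + O\right)\right) = 14 O + 7 L \left(L + O\right)$)
$\left(N{\left(-3,5 \right)} + 5\right) \left(- (12 - 24)\right) = \left(\left(7 \cdot 5^{2} + 14 \left(-3\right) + 7 \cdot 5 \left(-3\right)\right) + 5\right) \left(- (12 - 24)\right) = \left(\left(7 \cdot 25 - 42 - 105\right) + 5\right) \left(\left(-1\right) \left(-12\right)\right) = \left(\left(175 - 42 - 105\right) + 5\right) 12 = \left(28 + 5\right) 12 = 33 \cdot 12 = 396$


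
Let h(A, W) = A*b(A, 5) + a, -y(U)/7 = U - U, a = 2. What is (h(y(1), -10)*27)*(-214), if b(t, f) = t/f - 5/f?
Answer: -11556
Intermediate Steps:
y(U) = 0 (y(U) = -7*(U - U) = -7*0 = 0)
b(t, f) = -5/f + t/f
h(A, W) = 2 + A*(-1 + A/5) (h(A, W) = A*((-5 + A)/5) + 2 = A*(-1 + A/5) + 2 = 2 + A*(-1 + A/5))
(h(y(1), -10)*27)*(-214) = ((2 + (⅕)*0*(-5 + 0))*27)*(-214) = ((2 + (⅕)*0*(-5))*27)*(-214) = ((2 + 0)*27)*(-214) = (2*27)*(-214) = 54*(-214) = -11556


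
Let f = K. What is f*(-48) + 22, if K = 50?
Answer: -2378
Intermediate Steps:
f = 50
f*(-48) + 22 = 50*(-48) + 22 = -2400 + 22 = -2378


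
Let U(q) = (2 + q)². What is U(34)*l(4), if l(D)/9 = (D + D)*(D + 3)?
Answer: 653184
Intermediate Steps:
l(D) = 18*D*(3 + D) (l(D) = 9*((D + D)*(D + 3)) = 9*((2*D)*(3 + D)) = 9*(2*D*(3 + D)) = 18*D*(3 + D))
U(34)*l(4) = (2 + 34)²*(18*4*(3 + 4)) = 36²*(18*4*7) = 1296*504 = 653184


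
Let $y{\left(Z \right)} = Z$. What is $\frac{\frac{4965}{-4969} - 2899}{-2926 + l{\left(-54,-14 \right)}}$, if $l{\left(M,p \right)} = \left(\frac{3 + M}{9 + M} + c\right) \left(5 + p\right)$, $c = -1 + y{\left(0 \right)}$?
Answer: $\frac{18012620}{18181571} \approx 0.99071$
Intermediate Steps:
$c = -1$ ($c = -1 + 0 = -1$)
$l{\left(M,p \right)} = \left(-1 + \frac{3 + M}{9 + M}\right) \left(5 + p\right)$ ($l{\left(M,p \right)} = \left(\frac{3 + M}{9 + M} - 1\right) \left(5 + p\right) = \left(-1 + \frac{3 + M}{9 + M}\right) \left(5 + p\right)$)
$\frac{\frac{4965}{-4969} - 2899}{-2926 + l{\left(-54,-14 \right)}} = \frac{\frac{4965}{-4969} - 2899}{-2926 + \frac{6 \left(-5 - -14\right)}{9 - 54}} = \frac{4965 \left(- \frac{1}{4969}\right) - 2899}{-2926 + \frac{6 \left(-5 + 14\right)}{-45}} = \frac{- \frac{4965}{4969} - 2899}{-2926 + 6 \left(- \frac{1}{45}\right) 9} = - \frac{14410096}{4969 \left(-2926 - \frac{6}{5}\right)} = - \frac{14410096}{4969 \left(- \frac{14636}{5}\right)} = \left(- \frac{14410096}{4969}\right) \left(- \frac{5}{14636}\right) = \frac{18012620}{18181571}$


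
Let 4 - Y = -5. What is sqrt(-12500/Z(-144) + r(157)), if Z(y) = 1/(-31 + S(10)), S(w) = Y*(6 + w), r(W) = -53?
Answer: I*sqrt(1412553) ≈ 1188.5*I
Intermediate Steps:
Y = 9 (Y = 4 - 1*(-5) = 4 + 5 = 9)
S(w) = 54 + 9*w (S(w) = 9*(6 + w) = 54 + 9*w)
Z(y) = 1/113 (Z(y) = 1/(-31 + (54 + 9*10)) = 1/(-31 + (54 + 90)) = 1/(-31 + 144) = 1/113)
sqrt(-12500/Z(-144) + r(157)) = sqrt(-12500/1/113 - 53) = sqrt(-12500*113 - 53) = sqrt(-1412500 - 53) = sqrt(-1412553) = I*sqrt(1412553)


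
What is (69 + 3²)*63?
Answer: 4914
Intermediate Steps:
(69 + 3²)*63 = (69 + 9)*63 = 78*63 = 4914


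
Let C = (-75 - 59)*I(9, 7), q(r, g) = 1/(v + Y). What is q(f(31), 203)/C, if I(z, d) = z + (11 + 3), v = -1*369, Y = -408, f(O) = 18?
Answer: 1/2394714 ≈ 4.1759e-7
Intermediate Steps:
v = -369
I(z, d) = 14 + z (I(z, d) = z + 14 = 14 + z)
q(r, g) = -1/777 (q(r, g) = 1/(-369 - 408) = 1/(-777) = -1/777)
C = -3082 (C = (-75 - 59)*(14 + 9) = -134*23 = -3082)
q(f(31), 203)/C = -1/777/(-3082) = -1/777*(-1/3082) = 1/2394714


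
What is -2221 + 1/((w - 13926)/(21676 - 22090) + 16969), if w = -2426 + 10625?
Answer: -226313231/101897 ≈ -2221.0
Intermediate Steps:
w = 8199
-2221 + 1/((w - 13926)/(21676 - 22090) + 16969) = -2221 + 1/((8199 - 13926)/(21676 - 22090) + 16969) = -2221 + 1/(-5727/(-414) + 16969) = -2221 + 1/(-5727*(-1/414) + 16969) = -2221 + 1/(83/6 + 16969) = -2221 + 1/(101897/6) = -2221 + 6/101897 = -226313231/101897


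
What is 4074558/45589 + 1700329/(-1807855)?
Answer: 7288693754309/82418301595 ≈ 88.435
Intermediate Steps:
4074558/45589 + 1700329/(-1807855) = 4074558*(1/45589) + 1700329*(-1/1807855) = 4074558/45589 - 1700329/1807855 = 7288693754309/82418301595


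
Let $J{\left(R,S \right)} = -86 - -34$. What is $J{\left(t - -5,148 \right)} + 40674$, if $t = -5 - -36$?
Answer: $40622$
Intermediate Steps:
$t = 31$ ($t = -5 + 36 = 31$)
$J{\left(R,S \right)} = -52$ ($J{\left(R,S \right)} = -86 + 34 = -52$)
$J{\left(t - -5,148 \right)} + 40674 = -52 + 40674 = 40622$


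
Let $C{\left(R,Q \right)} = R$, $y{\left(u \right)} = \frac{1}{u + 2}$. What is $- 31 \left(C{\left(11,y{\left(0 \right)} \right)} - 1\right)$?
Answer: $-310$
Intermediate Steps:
$y{\left(u \right)} = \frac{1}{2 + u}$
$- 31 \left(C{\left(11,y{\left(0 \right)} \right)} - 1\right) = - 31 \left(11 - 1\right) = \left(-31\right) 10 = -310$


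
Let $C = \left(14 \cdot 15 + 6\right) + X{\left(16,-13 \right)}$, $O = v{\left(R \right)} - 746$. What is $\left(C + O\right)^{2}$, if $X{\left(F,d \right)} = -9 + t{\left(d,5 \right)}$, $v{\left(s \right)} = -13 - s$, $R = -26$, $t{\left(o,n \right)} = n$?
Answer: $271441$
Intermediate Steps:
$X{\left(F,d \right)} = -4$ ($X{\left(F,d \right)} = -9 + 5 = -4$)
$O = -733$ ($O = \left(-13 - -26\right) - 746 = \left(-13 + 26\right) - 746 = 13 - 746 = -733$)
$C = 212$ ($C = \left(14 \cdot 15 + 6\right) - 4 = \left(210 + 6\right) - 4 = 216 - 4 = 212$)
$\left(C + O\right)^{2} = \left(212 - 733\right)^{2} = \left(-521\right)^{2} = 271441$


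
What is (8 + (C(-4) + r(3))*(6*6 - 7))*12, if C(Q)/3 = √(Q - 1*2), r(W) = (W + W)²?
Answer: 12624 + 1044*I*√6 ≈ 12624.0 + 2557.3*I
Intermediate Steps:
r(W) = 4*W² (r(W) = (2*W)² = 4*W²)
C(Q) = 3*√(-2 + Q) (C(Q) = 3*√(Q - 1*2) = 3*√(Q - 2) = 3*√(-2 + Q))
(8 + (C(-4) + r(3))*(6*6 - 7))*12 = (8 + (3*√(-2 - 4) + 4*3²)*(6*6 - 7))*12 = (8 + (3*√(-6) + 4*9)*(36 - 7))*12 = (8 + (3*(I*√6) + 36)*29)*12 = (8 + (3*I*√6 + 36)*29)*12 = (8 + (36 + 3*I*√6)*29)*12 = (8 + (1044 + 87*I*√6))*12 = (1052 + 87*I*√6)*12 = 12624 + 1044*I*√6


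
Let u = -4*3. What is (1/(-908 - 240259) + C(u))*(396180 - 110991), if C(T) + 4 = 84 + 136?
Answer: 4952028545473/80389 ≈ 6.1601e+7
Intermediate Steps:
u = -12
C(T) = 216 (C(T) = -4 + (84 + 136) = -4 + 220 = 216)
(1/(-908 - 240259) + C(u))*(396180 - 110991) = (1/(-908 - 240259) + 216)*(396180 - 110991) = (1/(-241167) + 216)*285189 = (-1/241167 + 216)*285189 = (52092071/241167)*285189 = 4952028545473/80389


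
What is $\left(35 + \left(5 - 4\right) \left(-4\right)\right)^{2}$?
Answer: $961$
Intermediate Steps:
$\left(35 + \left(5 - 4\right) \left(-4\right)\right)^{2} = \left(35 + 1 \left(-4\right)\right)^{2} = \left(35 - 4\right)^{2} = 31^{2} = 961$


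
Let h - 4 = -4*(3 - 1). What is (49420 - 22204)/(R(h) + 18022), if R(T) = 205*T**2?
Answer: 13608/10651 ≈ 1.2776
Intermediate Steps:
h = -4 (h = 4 - 4*(3 - 1) = 4 - 4*2 = 4 - 8 = -4)
(49420 - 22204)/(R(h) + 18022) = (49420 - 22204)/(205*(-4)**2 + 18022) = 27216/(205*16 + 18022) = 27216/(3280 + 18022) = 27216/21302 = 27216*(1/21302) = 13608/10651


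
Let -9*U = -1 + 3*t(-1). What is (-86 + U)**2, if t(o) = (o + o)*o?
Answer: 606841/81 ≈ 7491.9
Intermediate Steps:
t(o) = 2*o**2 (t(o) = (2*o)*o = 2*o**2)
U = -5/9 (U = -(-1 + 3*(2*(-1)**2))/9 = -(-1 + 3*(2*1))/9 = -(-1 + 3*2)/9 = -(-1 + 6)/9 = -1/9*5 = -5/9 ≈ -0.55556)
(-86 + U)**2 = (-86 - 5/9)**2 = (-779/9)**2 = 606841/81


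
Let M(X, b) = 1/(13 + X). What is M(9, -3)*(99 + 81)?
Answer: 90/11 ≈ 8.1818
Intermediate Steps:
M(9, -3)*(99 + 81) = (99 + 81)/(13 + 9) = 180/22 = (1/22)*180 = 90/11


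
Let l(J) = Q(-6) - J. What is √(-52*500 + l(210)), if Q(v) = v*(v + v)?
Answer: I*√26138 ≈ 161.67*I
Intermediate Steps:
Q(v) = 2*v² (Q(v) = v*(2*v) = 2*v²)
l(J) = 72 - J (l(J) = 2*(-6)² - J = 2*36 - J = 72 - J)
√(-52*500 + l(210)) = √(-52*500 + (72 - 1*210)) = √(-26000 + (72 - 210)) = √(-26000 - 138) = √(-26138) = I*√26138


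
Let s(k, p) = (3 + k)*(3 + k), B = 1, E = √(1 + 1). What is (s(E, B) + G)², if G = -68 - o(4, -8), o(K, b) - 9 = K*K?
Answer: 6796 - 984*√2 ≈ 5404.4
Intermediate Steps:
o(K, b) = 9 + K² (o(K, b) = 9 + K*K = 9 + K²)
E = √2 ≈ 1.4142
s(k, p) = (3 + k)²
G = -93 (G = -68 - (9 + 4²) = -68 - (9 + 16) = -68 - 1*25 = -68 - 25 = -93)
(s(E, B) + G)² = ((3 + √2)² - 93)² = (-93 + (3 + √2)²)²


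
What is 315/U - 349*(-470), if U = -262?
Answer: 42975545/262 ≈ 1.6403e+5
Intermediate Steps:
315/U - 349*(-470) = 315/(-262) - 349*(-470) = 315*(-1/262) + 164030 = -315/262 + 164030 = 42975545/262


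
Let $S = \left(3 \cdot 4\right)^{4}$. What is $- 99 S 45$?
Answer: $-92378880$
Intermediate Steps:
$S = 20736$ ($S = 12^{4} = 20736$)
$- 99 S 45 = \left(-99\right) 20736 \cdot 45 = \left(-2052864\right) 45 = -92378880$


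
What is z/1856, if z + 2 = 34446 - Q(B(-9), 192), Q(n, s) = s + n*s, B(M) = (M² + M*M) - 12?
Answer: 47/16 ≈ 2.9375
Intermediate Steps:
B(M) = -12 + 2*M² (B(M) = (M² + M²) - 12 = 2*M² - 12 = -12 + 2*M²)
z = 5452 (z = -2 + (34446 - 192*(1 + (-12 + 2*(-9)²))) = -2 + (34446 - 192*(1 + (-12 + 2*81))) = -2 + (34446 - 192*(1 + (-12 + 162))) = -2 + (34446 - 192*(1 + 150)) = -2 + (34446 - 192*151) = -2 + (34446 - 1*28992) = -2 + (34446 - 28992) = -2 + 5454 = 5452)
z/1856 = 5452/1856 = 5452*(1/1856) = 47/16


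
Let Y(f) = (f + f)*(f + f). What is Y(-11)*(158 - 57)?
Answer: 48884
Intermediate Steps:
Y(f) = 4*f² (Y(f) = (2*f)*(2*f) = 4*f²)
Y(-11)*(158 - 57) = (4*(-11)²)*(158 - 57) = (4*121)*101 = 484*101 = 48884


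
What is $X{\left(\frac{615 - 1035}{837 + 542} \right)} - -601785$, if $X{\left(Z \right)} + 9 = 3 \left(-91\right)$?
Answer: $601503$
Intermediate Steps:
$X{\left(Z \right)} = -282$ ($X{\left(Z \right)} = -9 + 3 \left(-91\right) = -9 - 273 = -282$)
$X{\left(\frac{615 - 1035}{837 + 542} \right)} - -601785 = -282 - -601785 = -282 + 601785 = 601503$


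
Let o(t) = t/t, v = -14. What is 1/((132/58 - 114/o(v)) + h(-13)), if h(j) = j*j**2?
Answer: -29/66953 ≈ -0.00043314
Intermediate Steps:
o(t) = 1
h(j) = j**3
1/((132/58 - 114/o(v)) + h(-13)) = 1/((132/58 - 114/1) + (-13)**3) = 1/((132*(1/58) - 114*1) - 2197) = 1/((66/29 - 114) - 2197) = 1/(-3240/29 - 2197) = 1/(-66953/29) = -29/66953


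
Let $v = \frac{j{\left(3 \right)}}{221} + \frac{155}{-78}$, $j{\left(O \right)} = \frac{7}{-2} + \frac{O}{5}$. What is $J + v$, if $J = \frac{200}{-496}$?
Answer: $- \frac{493997}{205530} \approx -2.4035$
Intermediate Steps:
$j{\left(O \right)} = - \frac{7}{2} + \frac{O}{5}$ ($j{\left(O \right)} = 7 \left(- \frac{1}{2}\right) + O \frac{1}{5} = - \frac{7}{2} + \frac{O}{5}$)
$v = - \frac{6631}{3315}$ ($v = \frac{- \frac{7}{2} + \frac{1}{5} \cdot 3}{221} + \frac{155}{-78} = \left(- \frac{7}{2} + \frac{3}{5}\right) \frac{1}{221} + 155 \left(- \frac{1}{78}\right) = \left(- \frac{29}{10}\right) \frac{1}{221} - \frac{155}{78} = - \frac{29}{2210} - \frac{155}{78} = - \frac{6631}{3315} \approx -2.0003$)
$J = - \frac{25}{62}$ ($J = 200 \left(- \frac{1}{496}\right) = - \frac{25}{62} \approx -0.40323$)
$J + v = - \frac{25}{62} - \frac{6631}{3315} = - \frac{493997}{205530}$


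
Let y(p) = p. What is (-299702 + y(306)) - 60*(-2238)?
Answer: -165116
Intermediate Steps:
(-299702 + y(306)) - 60*(-2238) = (-299702 + 306) - 60*(-2238) = -299396 + 134280 = -165116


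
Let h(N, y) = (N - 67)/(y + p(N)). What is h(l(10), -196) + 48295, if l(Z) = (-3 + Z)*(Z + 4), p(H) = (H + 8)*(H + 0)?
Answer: 492222671/10192 ≈ 48295.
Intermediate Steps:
p(H) = H*(8 + H) (p(H) = (8 + H)*H = H*(8 + H))
l(Z) = (-3 + Z)*(4 + Z)
h(N, y) = (-67 + N)/(y + N*(8 + N)) (h(N, y) = (N - 67)/(y + N*(8 + N)) = (-67 + N)/(y + N*(8 + N)))
h(l(10), -196) + 48295 = (-67 + (-12 + 10 + 10²))/(-196 + (-12 + 10 + 10²)*(8 + (-12 + 10 + 10²))) + 48295 = (-67 + (-12 + 10 + 100))/(-196 + (-12 + 10 + 100)*(8 + (-12 + 10 + 100))) + 48295 = (-67 + 98)/(-196 + 98*(8 + 98)) + 48295 = 31/(-196 + 98*106) + 48295 = 31/(-196 + 10388) + 48295 = 31/10192 + 48295 = 492222671/10192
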